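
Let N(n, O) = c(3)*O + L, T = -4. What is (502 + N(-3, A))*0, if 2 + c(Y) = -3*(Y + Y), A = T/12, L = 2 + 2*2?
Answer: 0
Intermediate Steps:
L = 6 (L = 2 + 4 = 6)
A = -⅓ (A = -4/12 = -4*1/12 = -⅓ ≈ -0.33333)
c(Y) = -2 - 6*Y (c(Y) = -2 - 3*(Y + Y) = -2 - 6*Y)
N(n, O) = 6 - 20*O (N(n, O) = (-2 - 6*3)*O + 6 = (-2 - 18)*O + 6 = -20*O + 6 = 6 - 20*O)
(502 + N(-3, A))*0 = (502 + (6 - 20*(-⅓)))*0 = (502 + (6 + 20/3))*0 = (502 + 38/3)*0 = (1544/3)*0 = 0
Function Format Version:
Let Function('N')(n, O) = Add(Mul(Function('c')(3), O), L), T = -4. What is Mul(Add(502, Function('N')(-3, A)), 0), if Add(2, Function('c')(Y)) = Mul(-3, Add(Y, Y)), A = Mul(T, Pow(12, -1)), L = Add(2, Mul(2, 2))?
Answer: 0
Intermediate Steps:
L = 6 (L = Add(2, 4) = 6)
A = Rational(-1, 3) (A = Mul(-4, Pow(12, -1)) = Mul(-4, Rational(1, 12)) = Rational(-1, 3) ≈ -0.33333)
Function('c')(Y) = Add(-2, Mul(-6, Y)) (Function('c')(Y) = Add(-2, Mul(-3, Add(Y, Y))) = Add(-2, Mul(-3, Mul(2, Y))) = Add(-2, Mul(-6, Y)))
Function('N')(n, O) = Add(6, Mul(-20, O)) (Function('N')(n, O) = Add(Mul(Add(-2, Mul(-6, 3)), O), 6) = Add(Mul(Add(-2, -18), O), 6) = Add(Mul(-20, O), 6) = Add(6, Mul(-20, O)))
Mul(Add(502, Function('N')(-3, A)), 0) = Mul(Add(502, Add(6, Mul(-20, Rational(-1, 3)))), 0) = Mul(Add(502, Add(6, Rational(20, 3))), 0) = Mul(Add(502, Rational(38, 3)), 0) = Mul(Rational(1544, 3), 0) = 0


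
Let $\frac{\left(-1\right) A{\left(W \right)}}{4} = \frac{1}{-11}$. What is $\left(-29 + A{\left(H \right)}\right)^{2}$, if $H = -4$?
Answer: $\frac{99225}{121} \approx 820.04$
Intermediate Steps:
$A{\left(W \right)} = \frac{4}{11}$ ($A{\left(W \right)} = - \frac{4}{-11} = \left(-4\right) \left(- \frac{1}{11}\right) = \frac{4}{11}$)
$\left(-29 + A{\left(H \right)}\right)^{2} = \left(-29 + \frac{4}{11}\right)^{2} = \left(- \frac{315}{11}\right)^{2} = \frac{99225}{121}$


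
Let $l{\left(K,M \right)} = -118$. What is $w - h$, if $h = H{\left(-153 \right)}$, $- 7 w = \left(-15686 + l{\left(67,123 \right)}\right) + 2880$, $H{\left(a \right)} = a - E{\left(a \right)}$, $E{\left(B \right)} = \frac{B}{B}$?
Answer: $\frac{14002}{7} \approx 2000.3$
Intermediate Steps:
$E{\left(B \right)} = 1$
$H{\left(a \right)} = -1 + a$ ($H{\left(a \right)} = a - 1 = -1 + a$)
$w = \frac{12924}{7}$ ($w = - \frac{\left(-15686 - 118\right) + 2880}{7} = - \frac{-15804 + 2880}{7} = \left(- \frac{1}{7}\right) \left(-12924\right) = \frac{12924}{7} \approx 1846.3$)
$h = -154$ ($h = -1 - 153 = -154$)
$w - h = \frac{12924}{7} - -154 = \frac{12924}{7} + 154 = \frac{14002}{7}$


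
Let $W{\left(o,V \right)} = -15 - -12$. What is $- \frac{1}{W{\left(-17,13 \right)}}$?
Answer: $\frac{1}{3} \approx 0.33333$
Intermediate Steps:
$W{\left(o,V \right)} = -3$ ($W{\left(o,V \right)} = -15 + 12 = -3$)
$- \frac{1}{W{\left(-17,13 \right)}} = - \frac{1}{-3} = \left(-1\right) \left(- \frac{1}{3}\right) = \frac{1}{3}$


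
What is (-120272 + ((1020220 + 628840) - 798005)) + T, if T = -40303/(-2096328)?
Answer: 1531960905127/2096328 ≈ 7.3078e+5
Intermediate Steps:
T = 40303/2096328 (T = -40303*(-1/2096328) = 40303/2096328 ≈ 0.019226)
(-120272 + ((1020220 + 628840) - 798005)) + T = (-120272 + ((1020220 + 628840) - 798005)) + 40303/2096328 = (-120272 + (1649060 - 798005)) + 40303/2096328 = (-120272 + 851055) + 40303/2096328 = 730783 + 40303/2096328 = 1531960905127/2096328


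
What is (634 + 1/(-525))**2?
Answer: 110788456801/275625 ≈ 4.0195e+5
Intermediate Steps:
(634 + 1/(-525))**2 = (634 - 1/525)**2 = (332849/525)**2 = 110788456801/275625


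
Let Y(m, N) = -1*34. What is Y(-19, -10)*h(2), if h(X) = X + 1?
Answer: -102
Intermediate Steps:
Y(m, N) = -34
h(X) = 1 + X
Y(-19, -10)*h(2) = -34*(1 + 2) = -34*3 = -102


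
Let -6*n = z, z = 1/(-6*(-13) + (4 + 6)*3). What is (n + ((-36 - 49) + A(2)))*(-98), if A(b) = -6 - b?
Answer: 2952985/324 ≈ 9114.2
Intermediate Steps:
z = 1/108 (z = 1/(78 + 10*3) = 1/(78 + 30) = 1/108 ≈ 0.0092593)
n = -1/648 (n = -⅙*1/108 = -1/648 ≈ -0.0015432)
(n + ((-36 - 49) + A(2)))*(-98) = (-1/648 + ((-36 - 49) + (-6 - 1*2)))*(-98) = (-1/648 + (-85 + (-6 - 2)))*(-98) = (-1/648 + (-85 - 8))*(-98) = (-1/648 - 93)*(-98) = -60265/648*(-98) = 2952985/324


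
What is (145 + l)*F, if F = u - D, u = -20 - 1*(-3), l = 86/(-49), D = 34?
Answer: -357969/49 ≈ -7305.5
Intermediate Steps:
l = -86/49 (l = 86*(-1/49) = -86/49 ≈ -1.7551)
u = -17 (u = -20 + 3 = -17)
F = -51 (F = -17 - 1*34 = -17 - 34 = -51)
(145 + l)*F = (145 - 86/49)*(-51) = (7019/49)*(-51) = -357969/49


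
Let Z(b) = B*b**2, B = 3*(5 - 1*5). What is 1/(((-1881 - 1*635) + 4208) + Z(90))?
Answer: 1/1692 ≈ 0.00059102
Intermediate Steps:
B = 0 (B = 3*(5 - 5) = 3*0 = 0)
Z(b) = 0 (Z(b) = 0*b**2 = 0)
1/(((-1881 - 1*635) + 4208) + Z(90)) = 1/(((-1881 - 1*635) + 4208) + 0) = 1/(((-1881 - 635) + 4208) + 0) = 1/((-2516 + 4208) + 0) = 1/(1692 + 0) = 1/1692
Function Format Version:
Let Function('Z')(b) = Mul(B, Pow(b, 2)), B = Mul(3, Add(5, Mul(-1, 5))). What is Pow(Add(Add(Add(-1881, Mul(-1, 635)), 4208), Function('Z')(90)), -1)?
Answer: Rational(1, 1692) ≈ 0.00059102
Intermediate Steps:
B = 0 (B = Mul(3, Add(5, -5)) = Mul(3, 0) = 0)
Function('Z')(b) = 0 (Function('Z')(b) = Mul(0, Pow(b, 2)) = 0)
Pow(Add(Add(Add(-1881, Mul(-1, 635)), 4208), Function('Z')(90)), -1) = Pow(Add(Add(Add(-1881, Mul(-1, 635)), 4208), 0), -1) = Pow(Add(Add(Add(-1881, -635), 4208), 0), -1) = Pow(Add(Add(-2516, 4208), 0), -1) = Pow(Add(1692, 0), -1) = Pow(1692, -1) = Rational(1, 1692)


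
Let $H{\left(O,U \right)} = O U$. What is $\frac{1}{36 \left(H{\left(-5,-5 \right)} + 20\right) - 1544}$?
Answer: $\frac{1}{76} \approx 0.013158$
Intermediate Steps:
$\frac{1}{36 \left(H{\left(-5,-5 \right)} + 20\right) - 1544} = \frac{1}{36 \left(\left(-5\right) \left(-5\right) + 20\right) - 1544} = \frac{1}{36 \left(25 + 20\right) - 1544} = \frac{1}{36 \cdot 45 - 1544} = \frac{1}{1620 - 1544} = \frac{1}{76}$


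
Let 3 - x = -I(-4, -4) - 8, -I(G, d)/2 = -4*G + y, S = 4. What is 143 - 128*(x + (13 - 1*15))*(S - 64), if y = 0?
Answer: -176497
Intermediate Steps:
I(G, d) = 8*G (I(G, d) = -2*(-4*G + 0) = -(-8)*G = 8*G)
x = -21 (x = 3 - (-8*(-4) - 8) = 3 - (-1*(-32) - 8) = 3 - (32 - 8) = 3 - 1*24 = 3 - 24 = -21)
143 - 128*(x + (13 - 1*15))*(S - 64) = 143 - 128*(-21 + (13 - 1*15))*(4 - 64) = 143 - 128*(-21 + (13 - 15))*(-60) = 143 - 128*(-21 - 2)*(-60) = 143 - (-2944)*(-60) = 143 - 128*1380 = 143 - 176640 = -176497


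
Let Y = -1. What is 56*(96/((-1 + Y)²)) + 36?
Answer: 1380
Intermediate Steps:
56*(96/((-1 + Y)²)) + 36 = 56*(96/((-1 - 1)²)) + 36 = 56*(96/((-2)²)) + 36 = 56*(96/4) + 36 = 56*(96*(¼)) + 36 = 56*24 + 36 = 1344 + 36 = 1380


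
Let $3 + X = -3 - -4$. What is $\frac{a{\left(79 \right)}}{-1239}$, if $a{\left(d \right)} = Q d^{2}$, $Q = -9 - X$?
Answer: $\frac{6241}{177} \approx 35.26$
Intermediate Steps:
$X = -2$ ($X = -3 - -1 = -3 + \left(-3 + 4\right) = -3 + 1 = -2$)
$Q = -7$ ($Q = -9 - -2 = -9 + 2 = -7$)
$a{\left(d \right)} = - 7 d^{2}$
$\frac{a{\left(79 \right)}}{-1239} = \frac{\left(-7\right) 79^{2}}{-1239} = \left(-7\right) 6241 \left(- \frac{1}{1239}\right) = \left(-43687\right) \left(- \frac{1}{1239}\right) = \frac{6241}{177}$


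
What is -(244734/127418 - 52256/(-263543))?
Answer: -35578143785/16790060987 ≈ -2.1190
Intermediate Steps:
-(244734/127418 - 52256/(-263543)) = -(244734*(1/127418) - 52256*(-1/263543)) = -(122367/63709 + 52256/263543) = -1*35578143785/16790060987 = -35578143785/16790060987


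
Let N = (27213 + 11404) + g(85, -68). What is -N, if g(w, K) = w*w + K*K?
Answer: -50466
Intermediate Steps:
g(w, K) = K² + w² (g(w, K) = w² + K² = K² + w²)
N = 50466 (N = (27213 + 11404) + ((-68)² + 85²) = 38617 + (4624 + 7225) = 38617 + 11849 = 50466)
-N = -1*50466 = -50466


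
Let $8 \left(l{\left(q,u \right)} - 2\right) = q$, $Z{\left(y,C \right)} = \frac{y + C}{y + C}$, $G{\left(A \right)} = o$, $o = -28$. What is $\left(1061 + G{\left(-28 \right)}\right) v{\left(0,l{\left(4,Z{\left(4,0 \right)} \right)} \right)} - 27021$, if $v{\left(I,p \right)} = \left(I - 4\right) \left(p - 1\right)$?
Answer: $-33219$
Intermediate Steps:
$G{\left(A \right)} = -28$
$Z{\left(y,C \right)} = 1$ ($Z{\left(y,C \right)} = \frac{C + y}{C + y} = 1$)
$l{\left(q,u \right)} = 2 + \frac{q}{8}$
$v{\left(I,p \right)} = \left(-1 + p\right) \left(-4 + I\right)$ ($v{\left(I,p \right)} = \left(-4 + I\right) \left(-1 + p\right) = \left(-1 + p\right) \left(-4 + I\right)$)
$\left(1061 + G{\left(-28 \right)}\right) v{\left(0,l{\left(4,Z{\left(4,0 \right)} \right)} \right)} - 27021 = \left(1061 - 28\right) \left(4 - 0 - 4 \left(2 + \frac{1}{8} \cdot 4\right) + 0 \left(2 + \frac{1}{8} \cdot 4\right)\right) - 27021 = 1033 \left(4 + 0 - 4 \left(2 + \frac{1}{2}\right) + 0 \left(2 + \frac{1}{2}\right)\right) - 27021 = 1033 \left(4 + 0 - 10 + 0 \cdot \frac{5}{2}\right) - 27021 = 1033 \left(4 + 0 - 10 + 0\right) - 27021 = 1033 \left(-6\right) - 27021 = -6198 - 27021 = -33219$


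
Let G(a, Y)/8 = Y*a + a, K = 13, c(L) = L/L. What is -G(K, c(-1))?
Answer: -208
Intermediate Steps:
c(L) = 1
G(a, Y) = 8*a + 8*Y*a (G(a, Y) = 8*(Y*a + a) = 8*(a + Y*a) = 8*a + 8*Y*a)
-G(K, c(-1)) = -8*13*(1 + 1) = -8*13*2 = -1*208 = -208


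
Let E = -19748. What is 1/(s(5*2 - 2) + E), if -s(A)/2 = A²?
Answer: -1/19876 ≈ -5.0312e-5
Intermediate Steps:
s(A) = -2*A²
1/(s(5*2 - 2) + E) = 1/(-2*(5*2 - 2)² - 19748) = 1/(-2*(10 - 2)² - 19748) = 1/(-2*8² - 19748) = 1/(-2*64 - 19748) = 1/(-128 - 19748) = 1/(-19876) = -1/19876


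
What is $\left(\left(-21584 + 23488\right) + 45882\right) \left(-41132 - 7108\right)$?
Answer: $-2305196640$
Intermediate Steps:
$\left(\left(-21584 + 23488\right) + 45882\right) \left(-41132 - 7108\right) = \left(1904 + 45882\right) \left(-48240\right) = 47786 \left(-48240\right) = -2305196640$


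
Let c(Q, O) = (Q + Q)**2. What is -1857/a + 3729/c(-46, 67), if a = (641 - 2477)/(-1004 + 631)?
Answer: -487986355/1294992 ≈ -376.83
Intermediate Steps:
c(Q, O) = 4*Q**2 (c(Q, O) = (2*Q)**2 = 4*Q**2)
a = 1836/373 (a = -1836/(-373) = -1836*(-1/373) = 1836/373 ≈ 4.9222)
-1857/a + 3729/c(-46, 67) = -1857/1836/373 + 3729/((4*(-46)**2)) = -1857*373/1836 + 3729/((4*2116)) = -230887/612 + 3729/8464 = -487986355/1294992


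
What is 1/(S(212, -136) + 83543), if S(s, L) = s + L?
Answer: 1/83619 ≈ 1.1959e-5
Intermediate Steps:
S(s, L) = L + s
1/(S(212, -136) + 83543) = 1/((-136 + 212) + 83543) = 1/(76 + 83543) = 1/83619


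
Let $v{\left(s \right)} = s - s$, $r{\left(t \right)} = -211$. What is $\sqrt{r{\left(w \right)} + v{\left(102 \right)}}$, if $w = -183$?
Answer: $i \sqrt{211} \approx 14.526 i$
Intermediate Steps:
$v{\left(s \right)} = 0$
$\sqrt{r{\left(w \right)} + v{\left(102 \right)}} = \sqrt{-211 + 0} = \sqrt{-211} = i \sqrt{211}$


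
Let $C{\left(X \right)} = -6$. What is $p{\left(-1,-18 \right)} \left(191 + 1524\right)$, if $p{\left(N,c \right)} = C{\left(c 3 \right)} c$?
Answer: $185220$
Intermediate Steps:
$p{\left(N,c \right)} = - 6 c$
$p{\left(-1,-18 \right)} \left(191 + 1524\right) = \left(-6\right) \left(-18\right) \left(191 + 1524\right) = 108 \cdot 1715 = 185220$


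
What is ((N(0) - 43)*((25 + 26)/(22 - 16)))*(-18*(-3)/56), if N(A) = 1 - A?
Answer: -1377/4 ≈ -344.25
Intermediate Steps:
((N(0) - 43)*((25 + 26)/(22 - 16)))*(-18*(-3)/56) = (((1 - 1*0) - 43)*((25 + 26)/(22 - 16)))*(-18*(-3)/56) = (((1 + 0) - 43)*(51/6))*(54*(1/56)) = ((1 - 43)*(51*(1/6)))*(27/28) = -42*17/2*(27/28) = -357*27/28 = -1377/4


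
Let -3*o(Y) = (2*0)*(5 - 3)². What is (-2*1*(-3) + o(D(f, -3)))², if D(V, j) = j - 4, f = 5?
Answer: 36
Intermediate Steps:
D(V, j) = -4 + j
o(Y) = 0 (o(Y) = -2*0*(5 - 3)²/3 = -0*2² = -0*4 = -⅓*0 = 0)
(-2*1*(-3) + o(D(f, -3)))² = (-2*1*(-3) + 0)² = (-2*(-3) + 0)² = (6 + 0)² = 6² = 36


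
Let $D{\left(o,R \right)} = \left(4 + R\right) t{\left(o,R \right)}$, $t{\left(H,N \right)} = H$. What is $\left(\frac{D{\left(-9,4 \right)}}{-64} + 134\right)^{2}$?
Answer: $\frac{1168561}{64} \approx 18259.0$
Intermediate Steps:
$D{\left(o,R \right)} = o \left(4 + R\right)$ ($D{\left(o,R \right)} = \left(4 + R\right) o = o \left(4 + R\right)$)
$\left(\frac{D{\left(-9,4 \right)}}{-64} + 134\right)^{2} = \left(\frac{\left(-9\right) \left(4 + 4\right)}{-64} + 134\right)^{2} = \left(\left(-9\right) 8 \left(- \frac{1}{64}\right) + 134\right)^{2} = \left(\left(-72\right) \left(- \frac{1}{64}\right) + 134\right)^{2} = \left(\frac{9}{8} + 134\right)^{2} = \left(\frac{1081}{8}\right)^{2} = \frac{1168561}{64}$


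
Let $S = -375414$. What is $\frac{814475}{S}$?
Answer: $- \frac{814475}{375414} \approx -2.1695$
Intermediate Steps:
$\frac{814475}{S} = \frac{814475}{-375414} = 814475 \left(- \frac{1}{375414}\right) = - \frac{814475}{375414}$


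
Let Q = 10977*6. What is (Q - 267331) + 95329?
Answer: -106140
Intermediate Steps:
Q = 65862
(Q - 267331) + 95329 = (65862 - 267331) + 95329 = -201469 + 95329 = -106140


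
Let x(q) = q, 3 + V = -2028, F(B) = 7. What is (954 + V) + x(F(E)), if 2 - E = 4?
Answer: -1070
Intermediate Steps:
E = -2 (E = 2 - 1*4 = 2 - 4 = -2)
V = -2031 (V = -3 - 2028 = -2031)
(954 + V) + x(F(E)) = (954 - 2031) + 7 = -1077 + 7 = -1070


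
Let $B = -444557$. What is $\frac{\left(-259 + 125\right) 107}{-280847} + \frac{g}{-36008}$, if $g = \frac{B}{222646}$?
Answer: $\frac{16439018773509}{321651548217328} \approx 0.051108$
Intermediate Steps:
$g = - \frac{444557}{222646} \approx -1.9967$
$\frac{\left(-259 + 125\right) 107}{-280847} + \frac{g}{-36008} = \frac{\left(-259 + 125\right) 107}{-280847} - \frac{444557}{222646 \left(-36008\right)} = \left(-134\right) 107 \left(- \frac{1}{280847}\right) - - \frac{444557}{8017037168} = \left(-14338\right) \left(- \frac{1}{280847}\right) + \frac{444557}{8017037168} = \frac{14338}{280847} + \frac{444557}{8017037168} = \frac{16439018773509}{321651548217328}$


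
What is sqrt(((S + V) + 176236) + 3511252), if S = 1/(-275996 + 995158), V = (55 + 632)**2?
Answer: sqrt(2151246129803400670)/719162 ≈ 2039.5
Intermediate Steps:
V = 471969 (V = 687**2 = 471969)
S = 1/719162 ≈ 1.3905e-6
sqrt(((S + V) + 176236) + 3511252) = sqrt(((1/719162 + 471969) + 176236) + 3511252) = sqrt((339422169979/719162 + 176236) + 3511252) = sqrt(466164404211/719162 + 3511252) = sqrt(2991323415035/719162) = sqrt(2151246129803400670)/719162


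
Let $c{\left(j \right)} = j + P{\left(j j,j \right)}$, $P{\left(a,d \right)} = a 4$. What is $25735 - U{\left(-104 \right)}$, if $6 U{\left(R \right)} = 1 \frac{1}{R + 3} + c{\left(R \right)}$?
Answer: $\frac{3745417}{202} \approx 18542.0$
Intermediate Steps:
$P{\left(a,d \right)} = 4 a$
$c{\left(j \right)} = j + 4 j^{2}$ ($c{\left(j \right)} = j + 4 j j = j + 4 j^{2}$)
$U{\left(R \right)} = \frac{1}{6 \left(3 + R\right)} + \frac{R \left(1 + 4 R\right)}{6}$ ($U{\left(R \right)} = \frac{1 \frac{1}{R + 3} + R \left(1 + 4 R\right)}{6} = \frac{1 \frac{1}{3 + R} + R \left(1 + 4 R\right)}{6} = \frac{\frac{1}{3 + R} + R \left(1 + 4 R\right)}{6} = \frac{1}{6 \left(3 + R\right)} + \frac{R \left(1 + 4 R\right)}{6}$)
$25735 - U{\left(-104 \right)} = 25735 - \frac{1 + 3 \left(-104\right) + 4 \left(-104\right)^{3} + 13 \left(-104\right)^{2}}{6 \left(3 - 104\right)} = 25735 - \frac{1 - 312 + 4 \left(-1124864\right) + 13 \cdot 10816}{6 \left(-101\right)} = 25735 - \frac{1}{6} \left(- \frac{1}{101}\right) \left(1 - 312 - 4499456 + 140608\right) = 25735 - \frac{1}{6} \left(- \frac{1}{101}\right) \left(-4359159\right) = 25735 - \frac{1453053}{202} = \frac{3745417}{202}$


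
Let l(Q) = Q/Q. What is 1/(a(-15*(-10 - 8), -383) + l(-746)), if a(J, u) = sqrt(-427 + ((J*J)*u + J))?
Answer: 1/27920858 - I*sqrt(27920857)/27920858 ≈ 3.5816e-8 - 0.00018925*I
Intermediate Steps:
l(Q) = 1
a(J, u) = sqrt(-427 + J + u*J**2) (a(J, u) = sqrt(-427 + (J**2*u + J)) = sqrt(-427 + (u*J**2 + J)) = sqrt(-427 + (J + u*J**2)) = sqrt(-427 + J + u*J**2))
1/(a(-15*(-10 - 8), -383) + l(-746)) = 1/(sqrt(-427 - 15*(-10 - 8) - 383*225*(-10 - 8)**2) + 1) = 1/(sqrt(-427 - 15*(-18) - 383*(-15*(-18))**2) + 1) = 1/(sqrt(-427 + 270 - 383*270**2) + 1) = 1/(sqrt(-427 + 270 - 383*72900) + 1) = 1/(sqrt(-427 + 270 - 27920700) + 1) = 1/(sqrt(-27920857) + 1) = 1/(I*sqrt(27920857) + 1) = 1/(1 + I*sqrt(27920857))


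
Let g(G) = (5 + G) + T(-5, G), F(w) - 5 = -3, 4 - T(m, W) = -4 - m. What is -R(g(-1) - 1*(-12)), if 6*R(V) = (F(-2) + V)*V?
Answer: -133/2 ≈ -66.500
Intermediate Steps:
T(m, W) = 8 + m (T(m, W) = 4 - (-4 - m) = 4 + (4 + m) = 8 + m)
F(w) = 2 (F(w) = 5 - 3 = 2)
g(G) = 8 + G (g(G) = (5 + G) + (8 - 5) = (5 + G) + 3 = 8 + G)
R(V) = V*(2 + V)/6 (R(V) = ((2 + V)*V)/6 = (V*(2 + V))/6 = V*(2 + V)/6)
-R(g(-1) - 1*(-12)) = -((8 - 1) - 1*(-12))*(2 + ((8 - 1) - 1*(-12)))/6 = -(7 + 12)*(2 + (7 + 12))/6 = -19*(2 + 19)/6 = -19*21/6 = -1*133/2 = -133/2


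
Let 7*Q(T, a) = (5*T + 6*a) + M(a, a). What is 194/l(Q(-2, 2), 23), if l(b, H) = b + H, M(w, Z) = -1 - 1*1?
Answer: 194/23 ≈ 8.4348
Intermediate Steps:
M(w, Z) = -2 (M(w, Z) = -1 - 1 = -2)
Q(T, a) = -2/7 + 5*T/7 + 6*a/7 (Q(T, a) = ((5*T + 6*a) - 2)/7 = (-2 + 5*T + 6*a)/7 = -2/7 + 5*T/7 + 6*a/7)
l(b, H) = H + b
194/l(Q(-2, 2), 23) = 194/(23 + (-2/7 + (5/7)*(-2) + (6/7)*2)) = 194/(23 + (-2/7 - 10/7 + 12/7)) = 194/(23 + 0) = 194/23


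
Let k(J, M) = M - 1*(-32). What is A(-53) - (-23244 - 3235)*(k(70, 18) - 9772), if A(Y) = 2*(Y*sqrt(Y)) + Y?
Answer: -257428891 - 106*I*sqrt(53) ≈ -2.5743e+8 - 771.69*I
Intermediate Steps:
k(J, M) = 32 + M (k(J, M) = M + 32 = 32 + M)
A(Y) = Y + 2*Y**(3/2) (A(Y) = 2*Y**(3/2) + Y = Y + 2*Y**(3/2))
A(-53) - (-23244 - 3235)*(k(70, 18) - 9772) = (-53 + 2*(-53)**(3/2)) - (-23244 - 3235)*((32 + 18) - 9772) = (-53 + 2*(-53*I*sqrt(53))) - (-26479)*(50 - 9772) = (-53 - 106*I*sqrt(53)) - (-26479)*(-9722) = (-53 - 106*I*sqrt(53)) - 1*257428838 = (-53 - 106*I*sqrt(53)) - 257428838 = -257428891 - 106*I*sqrt(53)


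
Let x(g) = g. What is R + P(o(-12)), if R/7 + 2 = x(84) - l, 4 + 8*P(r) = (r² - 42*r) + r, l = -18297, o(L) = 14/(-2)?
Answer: 257389/2 ≈ 1.2869e+5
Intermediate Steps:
o(L) = -7 (o(L) = 14*(-½) = -7)
P(r) = -½ - 41*r/8 + r²/8 (P(r) = -½ + ((r² - 42*r) + r)/8 = -½ + (r² - 41*r)/8 = -½ + (-41*r/8 + r²/8) = -½ - 41*r/8 + r²/8)
R = 128653 (R = -14 + 7*(84 - 1*(-18297)) = -14 + 7*(84 + 18297) = -14 + 7*18381 = -14 + 128667 = 128653)
R + P(o(-12)) = 128653 + (-½ - 41/8*(-7) + (⅛)*(-7)²) = 128653 + (-½ + 287/8 + (⅛)*49) = 128653 + (-½ + 287/8 + 49/8) = 128653 + 83/2 = 257389/2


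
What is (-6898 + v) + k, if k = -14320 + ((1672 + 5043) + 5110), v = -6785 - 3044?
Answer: -19222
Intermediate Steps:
v = -9829
k = -2495 (k = -14320 + (6715 + 5110) = -14320 + 11825 = -2495)
(-6898 + v) + k = (-6898 - 9829) - 2495 = -16727 - 2495 = -19222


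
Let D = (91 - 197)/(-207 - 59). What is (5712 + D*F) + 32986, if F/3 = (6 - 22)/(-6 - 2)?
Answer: 5147152/133 ≈ 38700.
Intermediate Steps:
F = 6 (F = 3*((6 - 22)/(-6 - 2)) = 3*(-16/(-8)) = 3*(-16*(-⅛)) = 3*2 = 6)
D = 53/133 (D = -106/(-266) = -106*(-1/266) = 53/133 ≈ 0.39850)
(5712 + D*F) + 32986 = (5712 + (53/133)*6) + 32986 = (5712 + 318/133) + 32986 = 760014/133 + 32986 = 5147152/133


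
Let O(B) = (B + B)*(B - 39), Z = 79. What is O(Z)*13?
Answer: 82160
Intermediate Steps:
O(B) = 2*B*(-39 + B) (O(B) = (2*B)*(-39 + B) = 2*B*(-39 + B))
O(Z)*13 = (2*79*(-39 + 79))*13 = (2*79*40)*13 = 6320*13 = 82160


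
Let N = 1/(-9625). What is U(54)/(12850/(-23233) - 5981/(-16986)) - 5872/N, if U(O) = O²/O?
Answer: 4482620608656148/79313527 ≈ 5.6518e+7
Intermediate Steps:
U(O) = O
N = -1/9625 ≈ -0.00010390
U(54)/(12850/(-23233) - 5981/(-16986)) - 5872/N = 54/(12850/(-23233) - 5981/(-16986)) - 5872/(-1/9625) = 54/(12850*(-1/23233) - 5981*(-1/16986)) - 5872*(-9625) = 54/(-12850/23233 + 5981/16986) + 56518000 = 54/(-79313527/394635738) + 56518000 = 54*(-394635738/79313527) + 56518000 = -21310329852/79313527 + 56518000 = 4482620608656148/79313527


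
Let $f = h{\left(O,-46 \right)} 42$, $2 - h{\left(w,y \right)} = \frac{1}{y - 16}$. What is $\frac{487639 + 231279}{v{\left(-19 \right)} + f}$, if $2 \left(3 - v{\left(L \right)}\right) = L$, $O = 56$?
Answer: $\frac{44572916}{6025} \approx 7398.0$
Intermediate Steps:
$v{\left(L \right)} = 3 - \frac{L}{2}$
$h{\left(w,y \right)} = 2 - \frac{1}{-16 + y}$ ($h{\left(w,y \right)} = 2 - \frac{1}{y - 16} = 2 - \frac{1}{-16 + y}$)
$f = \frac{2625}{31}$ ($f = \frac{-33 + 2 \left(-46\right)}{-16 - 46} \cdot 42 = \frac{-33 - 92}{-62} \cdot 42 = \left(- \frac{1}{62}\right) \left(-125\right) 42 = \frac{125}{62} \cdot 42 = \frac{2625}{31} \approx 84.677$)
$\frac{487639 + 231279}{v{\left(-19 \right)} + f} = \frac{487639 + 231279}{\left(3 - - \frac{19}{2}\right) + \frac{2625}{31}} = \frac{718918}{\left(3 + \frac{19}{2}\right) + \frac{2625}{31}} = \frac{718918}{\frac{25}{2} + \frac{2625}{31}} = \frac{718918}{\frac{6025}{62}} = 718918 \cdot \frac{62}{6025} = \frac{44572916}{6025}$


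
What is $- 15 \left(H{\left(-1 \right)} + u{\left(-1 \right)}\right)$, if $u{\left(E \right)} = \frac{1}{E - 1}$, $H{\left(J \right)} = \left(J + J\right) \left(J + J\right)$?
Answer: $- \frac{105}{2} \approx -52.5$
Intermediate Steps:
$H{\left(J \right)} = 4 J^{2}$ ($H{\left(J \right)} = 2 J 2 J = 4 J^{2}$)
$u{\left(E \right)} = \frac{1}{-1 + E}$
$- 15 \left(H{\left(-1 \right)} + u{\left(-1 \right)}\right) = - 15 \left(4 \left(-1\right)^{2} + \frac{1}{-1 - 1}\right) = - 15 \left(4 \cdot 1 + \frac{1}{-2}\right) = - 15 \left(4 - \frac{1}{2}\right) = \left(-15\right) \frac{7}{2} = - \frac{105}{2}$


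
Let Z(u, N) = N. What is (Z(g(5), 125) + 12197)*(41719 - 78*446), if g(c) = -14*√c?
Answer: 85403782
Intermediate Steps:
(Z(g(5), 125) + 12197)*(41719 - 78*446) = (125 + 12197)*(41719 - 78*446) = 12322*(41719 - 34788) = 12322*6931 = 85403782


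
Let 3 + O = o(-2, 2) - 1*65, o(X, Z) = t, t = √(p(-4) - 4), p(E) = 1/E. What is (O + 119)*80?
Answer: 4080 + 40*I*√17 ≈ 4080.0 + 164.92*I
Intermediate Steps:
t = I*√17/2 (t = √(1/(-4) - 4) = √(-¼ - 4) = √(-17/4) = I*√17/2 ≈ 2.0616*I)
o(X, Z) = I*√17/2
O = -68 + I*√17/2 (O = -3 + (I*√17/2 - 1*65) = -3 + (I*√17/2 - 65) = -3 + (-65 + I*√17/2) = -68 + I*√17/2 ≈ -68.0 + 2.0616*I)
(O + 119)*80 = ((-68 + I*√17/2) + 119)*80 = (51 + I*√17/2)*80 = 4080 + 40*I*√17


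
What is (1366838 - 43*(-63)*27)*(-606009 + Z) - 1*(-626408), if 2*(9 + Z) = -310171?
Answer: -2191947905251/2 ≈ -1.0960e+12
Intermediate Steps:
Z = -310189/2 (Z = -9 + (½)*(-310171) = -9 - 310171/2 = -310189/2 ≈ -1.5509e+5)
(1366838 - 43*(-63)*27)*(-606009 + Z) - 1*(-626408) = (1366838 - 43*(-63)*27)*(-606009 - 310189/2) - 1*(-626408) = (1366838 + 2709*27)*(-1522207/2) + 626408 = (1366838 + 73143)*(-1522207/2) + 626408 = 1439981*(-1522207/2) + 626408 = -2191949158067/2 + 626408 = -2191947905251/2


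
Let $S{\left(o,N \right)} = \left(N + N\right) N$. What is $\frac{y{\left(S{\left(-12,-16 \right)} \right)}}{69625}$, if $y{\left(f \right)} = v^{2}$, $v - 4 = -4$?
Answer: $0$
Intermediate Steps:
$v = 0$ ($v = 4 - 4 = 0$)
$S{\left(o,N \right)} = 2 N^{2}$ ($S{\left(o,N \right)} = 2 N N = 2 N^{2}$)
$y{\left(f \right)} = 0$ ($y{\left(f \right)} = 0^{2} = 0$)
$\frac{y{\left(S{\left(-12,-16 \right)} \right)}}{69625} = \frac{0}{69625} = 0 \cdot \frac{1}{69625} = 0$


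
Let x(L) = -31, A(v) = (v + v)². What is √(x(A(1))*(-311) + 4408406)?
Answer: √4418047 ≈ 2101.9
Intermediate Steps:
A(v) = 4*v² (A(v) = (2*v)² = 4*v²)
√(x(A(1))*(-311) + 4408406) = √(-31*(-311) + 4408406) = √(9641 + 4408406) = √4418047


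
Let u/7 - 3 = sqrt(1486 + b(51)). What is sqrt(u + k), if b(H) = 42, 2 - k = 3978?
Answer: sqrt(-3955 + 14*sqrt(382)) ≈ 60.674*I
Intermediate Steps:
k = -3976 (k = 2 - 1*3978 = 2 - 3978 = -3976)
u = 21 + 14*sqrt(382) (u = 21 + 7*sqrt(1486 + 42) = 21 + 7*sqrt(1528) = 21 + 7*(2*sqrt(382)) = 21 + 14*sqrt(382) ≈ 294.63)
sqrt(u + k) = sqrt((21 + 14*sqrt(382)) - 3976) = sqrt(-3955 + 14*sqrt(382))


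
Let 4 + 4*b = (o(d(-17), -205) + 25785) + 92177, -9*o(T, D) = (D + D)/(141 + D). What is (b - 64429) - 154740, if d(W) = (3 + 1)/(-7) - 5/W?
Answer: -218510989/1152 ≈ -1.8968e+5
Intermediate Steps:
d(W) = -4/7 - 5/W (d(W) = 4*(-⅐) - 5/W = -4/7 - 5/W)
o(T, D) = -2*D/(9*(141 + D)) (o(T, D) = -(D + D)/(9*(141 + D)) = -2*D/(9*(141 + D)))
b = 33971699/1152 (b = -1 + ((-2*(-205)/(1269 + 9*(-205)) + 25785) + 92177)/4 = -1 + ((-2*(-205)/(1269 - 1845) + 25785) + 92177)/4 = -1 + ((-2*(-205)/(-576) + 25785) + 92177)/4 = -1 + ((-2*(-205)*(-1/576) + 25785) + 92177)/4 = -1 + ((-205/288 + 25785) + 92177)/4 = -1 + (7425875/288 + 92177)/4 = -1 + (¼)*(33972851/288) = -1 + 33972851/1152 = 33971699/1152 ≈ 29489.)
(b - 64429) - 154740 = (33971699/1152 - 64429) - 154740 = -40250509/1152 - 154740 = -218510989/1152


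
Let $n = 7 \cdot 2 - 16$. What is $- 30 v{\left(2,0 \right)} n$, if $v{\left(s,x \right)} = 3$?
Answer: $180$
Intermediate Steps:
$n = -2$ ($n = 14 - 16 = -2$)
$- 30 v{\left(2,0 \right)} n = \left(-30\right) 3 \left(-2\right) = \left(-90\right) \left(-2\right) = 180$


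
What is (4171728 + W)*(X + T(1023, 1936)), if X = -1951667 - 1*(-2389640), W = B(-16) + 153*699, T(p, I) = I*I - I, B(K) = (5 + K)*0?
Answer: 17902545263775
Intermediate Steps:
B(K) = 0
T(p, I) = I**2 - I
W = 106947 (W = 0 + 153*699 = 0 + 106947 = 106947)
X = 437973 (X = -1951667 + 2389640 = 437973)
(4171728 + W)*(X + T(1023, 1936)) = (4171728 + 106947)*(437973 + 1936*(-1 + 1936)) = 4278675*(437973 + 1936*1935) = 4278675*(437973 + 3746160) = 4278675*4184133 = 17902545263775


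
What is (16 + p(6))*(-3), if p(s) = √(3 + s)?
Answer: -57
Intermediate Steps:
(16 + p(6))*(-3) = (16 + √(3 + 6))*(-3) = (16 + √9)*(-3) = (16 + 3)*(-3) = 19*(-3) = -57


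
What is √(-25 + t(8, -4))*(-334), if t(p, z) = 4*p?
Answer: -334*√7 ≈ -883.68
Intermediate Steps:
√(-25 + t(8, -4))*(-334) = √(-25 + 4*8)*(-334) = √(-25 + 32)*(-334) = √7*(-334) = -334*√7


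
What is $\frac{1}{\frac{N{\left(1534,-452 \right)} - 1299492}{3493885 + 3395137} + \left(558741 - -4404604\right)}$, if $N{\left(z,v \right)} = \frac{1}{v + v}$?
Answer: $\frac{6227675888}{30910102805584591} \approx 2.0148 \cdot 10^{-7}$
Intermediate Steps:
$N{\left(z,v \right)} = \frac{1}{2 v}$
$\frac{1}{\frac{N{\left(1534,-452 \right)} - 1299492}{3493885 + 3395137} + \left(558741 - -4404604\right)} = \frac{1}{\frac{\frac{1}{2 \left(-452\right)} - 1299492}{3493885 + 3395137} + \left(558741 - -4404604\right)} = \frac{1}{\frac{\frac{1}{2} \left(- \frac{1}{452}\right) - 1299492}{6889022} + \left(558741 + 4404604\right)} = \frac{1}{\left(- \frac{1}{904} - 1299492\right) \frac{1}{6889022} + 4963345} = \frac{1}{\left(- \frac{1174740769}{904}\right) \frac{1}{6889022} + 4963345} = \frac{1}{- \frac{1174740769}{6227675888} + 4963345} = \frac{1}{\frac{30910102805584591}{6227675888}} = \frac{6227675888}{30910102805584591}$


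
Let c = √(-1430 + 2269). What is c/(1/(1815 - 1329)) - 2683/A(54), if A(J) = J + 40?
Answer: -2683/94 + 486*√839 ≈ 14049.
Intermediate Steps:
A(J) = 40 + J
c = √839 ≈ 28.965
c/(1/(1815 - 1329)) - 2683/A(54) = √839/(1/(1815 - 1329)) - 2683/(40 + 54) = √839/(1/486) - 2683/94 = √839/(1/486) - 2683*1/94 = √839*486 - 2683/94 = 486*√839 - 2683/94 = -2683/94 + 486*√839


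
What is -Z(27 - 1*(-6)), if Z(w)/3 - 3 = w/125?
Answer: -1224/125 ≈ -9.7920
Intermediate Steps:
Z(w) = 9 + 3*w/125 (Z(w) = 9 + 3*(w/125) = 9 + 3*w/125)
-Z(27 - 1*(-6)) = -(9 + 3*(27 - 1*(-6))/125) = -(9 + 3*(27 + 6)/125) = -(9 + (3/125)*33) = -(9 + 99/125) = -1*1224/125 = -1224/125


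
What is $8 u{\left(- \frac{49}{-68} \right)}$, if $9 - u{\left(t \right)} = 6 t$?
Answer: $\frac{636}{17} \approx 37.412$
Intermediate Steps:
$u{\left(t \right)} = 9 - 6 t$
$8 u{\left(- \frac{49}{-68} \right)} = 8 \left(9 - 6 \left(- \frac{49}{-68}\right)\right) = 8 \left(9 - 6 \left(\left(-49\right) \left(- \frac{1}{68}\right)\right)\right) = 8 \left(9 - \frac{147}{34}\right) = 8 \cdot \frac{159}{34} = \frac{636}{17}$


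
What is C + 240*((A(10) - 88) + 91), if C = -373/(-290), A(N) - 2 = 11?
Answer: 1113973/290 ≈ 3841.3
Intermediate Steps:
A(N) = 13 (A(N) = 2 + 11 = 13)
C = 373/290 (C = -373*(-1/290) = 373/290 ≈ 1.2862)
C + 240*((A(10) - 88) + 91) = 373/290 + 240*((13 - 88) + 91) = 373/290 + 240*(-75 + 91) = 373/290 + 240*16 = 373/290 + 3840 = 1113973/290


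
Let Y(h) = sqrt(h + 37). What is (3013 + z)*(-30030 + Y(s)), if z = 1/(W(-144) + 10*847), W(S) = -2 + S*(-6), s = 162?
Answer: -422181514755/4666 + 28117317*sqrt(199)/9332 ≈ -9.0438e+7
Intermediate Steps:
Y(h) = sqrt(37 + h)
W(S) = -2 - 6*S
z = 1/9332 (z = 1/((-2 - 6*(-144)) + 10*847) = 1/((-2 + 864) + 8470) = 1/(862 + 8470) = 1/9332 ≈ 0.00010716)
(3013 + z)*(-30030 + Y(s)) = (3013 + 1/9332)*(-30030 + sqrt(37 + 162)) = 28117317*(-30030 + sqrt(199))/9332 = -422181514755/4666 + 28117317*sqrt(199)/9332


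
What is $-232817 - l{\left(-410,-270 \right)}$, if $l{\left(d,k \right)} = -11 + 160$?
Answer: $-232966$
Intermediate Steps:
$l{\left(d,k \right)} = 149$
$-232817 - l{\left(-410,-270 \right)} = -232817 - 149 = -232966$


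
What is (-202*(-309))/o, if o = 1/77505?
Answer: 4837707090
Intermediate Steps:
o = 1/77505 ≈ 1.2902e-5
(-202*(-309))/o = (-202*(-309))/(1/77505) = 62418*77505 = 4837707090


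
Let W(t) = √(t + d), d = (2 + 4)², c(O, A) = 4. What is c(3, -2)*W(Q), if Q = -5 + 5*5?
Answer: 8*√14 ≈ 29.933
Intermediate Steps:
d = 36 (d = 6² = 36)
Q = 20 (Q = -5 + 25 = 20)
W(t) = √(36 + t) (W(t) = √(t + 36) = √(36 + t))
c(3, -2)*W(Q) = 4*√(36 + 20) = 4*√56 = 4*(2*√14) = 8*√14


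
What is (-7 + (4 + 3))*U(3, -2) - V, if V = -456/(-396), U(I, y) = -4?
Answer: -38/33 ≈ -1.1515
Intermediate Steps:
V = 38/33 (V = -456*(-1/396) = 38/33 ≈ 1.1515)
(-7 + (4 + 3))*U(3, -2) - V = (-7 + (4 + 3))*(-4) - 1*38/33 = (-7 + 7)*(-4) - 38/33 = 0*(-4) - 38/33 = 0 - 38/33 = -38/33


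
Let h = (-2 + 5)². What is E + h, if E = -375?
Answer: -366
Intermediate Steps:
h = 9 (h = 3² = 9)
E + h = -375 + 9 = -366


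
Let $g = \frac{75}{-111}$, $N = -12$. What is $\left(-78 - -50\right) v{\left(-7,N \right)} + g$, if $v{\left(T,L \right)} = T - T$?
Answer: $- \frac{25}{37} \approx -0.67568$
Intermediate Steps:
$g = - \frac{25}{37}$ ($g = 75 \left(- \frac{1}{111}\right) = - \frac{25}{37} \approx -0.67568$)
$v{\left(T,L \right)} = 0$
$\left(-78 - -50\right) v{\left(-7,N \right)} + g = \left(-78 - -50\right) 0 - \frac{25}{37} = \left(-78 + 50\right) 0 - \frac{25}{37} = \left(-28\right) 0 - \frac{25}{37} = 0 - \frac{25}{37} = - \frac{25}{37}$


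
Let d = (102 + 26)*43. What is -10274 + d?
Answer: -4770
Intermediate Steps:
d = 5504 (d = 128*43 = 5504)
-10274 + d = -10274 + 5504 = -4770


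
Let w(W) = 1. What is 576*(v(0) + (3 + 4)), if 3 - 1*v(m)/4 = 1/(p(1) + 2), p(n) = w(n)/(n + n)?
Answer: 50112/5 ≈ 10022.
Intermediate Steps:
p(n) = 1/(2*n) (p(n) = 1/(n + n) = 1/(2*n))
v(m) = 52/5 (v(m) = 12 - 4/((½)/1 + 2) = 12 - 4/((½)*1 + 2) = 12 - 4/(½ + 2) = 12 - 4/5/2 = 12 - 4*⅖ = 12 - 8/5 = 52/5)
576*(v(0) + (3 + 4)) = 576*(52/5 + (3 + 4)) = 576*(52/5 + 7) = 576*(87/5) = 50112/5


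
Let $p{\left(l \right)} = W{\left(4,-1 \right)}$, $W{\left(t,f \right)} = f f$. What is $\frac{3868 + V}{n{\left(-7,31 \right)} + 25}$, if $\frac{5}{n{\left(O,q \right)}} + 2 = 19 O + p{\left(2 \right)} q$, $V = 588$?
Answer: $\frac{463424}{2595} \approx 178.58$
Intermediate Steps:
$W{\left(t,f \right)} = f^{2}$
$p{\left(l \right)} = 1$ ($p{\left(l \right)} = \left(-1\right)^{2} = 1$)
$n{\left(O,q \right)} = \frac{5}{-2 + q + 19 O}$ ($n{\left(O,q \right)} = \frac{5}{-2 + \left(19 O + 1 q\right)} = \frac{5}{-2 + \left(19 O + q\right)} = \frac{5}{-2 + \left(q + 19 O\right)} = \frac{5}{-2 + q + 19 O}$)
$\frac{3868 + V}{n{\left(-7,31 \right)} + 25} = \frac{3868 + 588}{\frac{5}{-2 + 31 + 19 \left(-7\right)} + 25} = \frac{4456}{\frac{5}{-2 + 31 - 133} + 25} = \frac{4456}{\frac{5}{-104} + 25} = \frac{4456}{5 \left(- \frac{1}{104}\right) + 25} = \frac{4456}{- \frac{5}{104} + 25} = \frac{4456}{\frac{2595}{104}} = 4456 \cdot \frac{104}{2595} = \frac{463424}{2595}$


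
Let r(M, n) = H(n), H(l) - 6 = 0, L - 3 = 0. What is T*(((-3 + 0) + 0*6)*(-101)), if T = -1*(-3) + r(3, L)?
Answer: 2727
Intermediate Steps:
L = 3 (L = 3 + 0 = 3)
H(l) = 6 (H(l) = 6 + 0 = 6)
r(M, n) = 6
T = 9 (T = -1*(-3) + 6 = 3 + 6 = 9)
T*(((-3 + 0) + 0*6)*(-101)) = 9*(((-3 + 0) + 0*6)*(-101)) = 9*((-3 + 0)*(-101)) = 9*(-3*(-101)) = 9*303 = 2727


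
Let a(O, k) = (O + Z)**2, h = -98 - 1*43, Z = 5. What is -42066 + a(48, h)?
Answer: -39257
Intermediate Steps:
h = -141 (h = -98 - 43 = -141)
a(O, k) = (5 + O)**2 (a(O, k) = (O + 5)**2 = (5 + O)**2)
-42066 + a(48, h) = -42066 + (5 + 48)**2 = -42066 + 53**2 = -42066 + 2809 = -39257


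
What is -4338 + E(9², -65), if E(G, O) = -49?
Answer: -4387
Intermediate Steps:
-4338 + E(9², -65) = -4338 - 49 = -4387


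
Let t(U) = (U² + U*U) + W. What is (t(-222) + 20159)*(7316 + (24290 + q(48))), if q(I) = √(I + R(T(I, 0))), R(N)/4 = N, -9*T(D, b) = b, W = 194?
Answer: 3758617126 + 475684*√3 ≈ 3.7594e+9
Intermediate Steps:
T(D, b) = -b/9
t(U) = 194 + 2*U² (t(U) = (U² + U*U) + 194 = (U² + U²) + 194 = 2*U² + 194 = 194 + 2*U²)
R(N) = 4*N
q(I) = √I (q(I) = √(I + 4*(-⅑*0)) = √(I + 4*0) = √(I + 0) = √I)
(t(-222) + 20159)*(7316 + (24290 + q(48))) = ((194 + 2*(-222)²) + 20159)*(7316 + (24290 + √48)) = ((194 + 2*49284) + 20159)*(7316 + (24290 + 4*√3)) = ((194 + 98568) + 20159)*(31606 + 4*√3) = (98762 + 20159)*(31606 + 4*√3) = 118921*(31606 + 4*√3) = 3758617126 + 475684*√3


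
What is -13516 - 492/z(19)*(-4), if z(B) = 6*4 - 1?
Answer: -308900/23 ≈ -13430.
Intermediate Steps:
z(B) = 23 (z(B) = 24 - 1 = 23)
-13516 - 492/z(19)*(-4) = -13516 - 492/23*(-4) = -13516 + 1968/23 = -308900/23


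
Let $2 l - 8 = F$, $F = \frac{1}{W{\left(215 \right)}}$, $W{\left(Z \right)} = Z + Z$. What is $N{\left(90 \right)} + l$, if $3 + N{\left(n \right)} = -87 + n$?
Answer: $\frac{3441}{860} \approx 4.0012$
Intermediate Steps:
$W{\left(Z \right)} = 2 Z$
$F = \frac{1}{430}$ ($F = \frac{1}{2 \cdot 215} = \frac{1}{430} \approx 0.0023256$)
$N{\left(n \right)} = -90 + n$ ($N{\left(n \right)} = -3 + \left(-87 + n\right) = -90 + n$)
$l = \frac{3441}{860}$ ($l = 4 + \frac{1}{2} \cdot \frac{1}{430} = 4 + \frac{1}{860} = \frac{3441}{860} \approx 4.0012$)
$N{\left(90 \right)} + l = \left(-90 + 90\right) + \frac{3441}{860} = 0 + \frac{3441}{860} = \frac{3441}{860}$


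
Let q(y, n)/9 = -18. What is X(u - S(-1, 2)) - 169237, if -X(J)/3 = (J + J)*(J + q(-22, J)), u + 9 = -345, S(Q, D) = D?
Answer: -1275685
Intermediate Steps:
u = -354 (u = -9 - 345 = -354)
q(y, n) = -162 (q(y, n) = 9*(-18) = -162)
X(J) = -6*J*(-162 + J) (X(J) = -3*(J + J)*(J - 162) = -3*2*J*(-162 + J) = -6*J*(-162 + J))
X(u - S(-1, 2)) - 169237 = 6*(-354 - 1*2)*(162 - (-354 - 1*2)) - 169237 = 6*(-354 - 2)*(162 - (-354 - 2)) - 169237 = 6*(-356)*(162 - 1*(-356)) - 169237 = 6*(-356)*(162 + 356) - 169237 = 6*(-356)*518 - 169237 = -1106448 - 169237 = -1275685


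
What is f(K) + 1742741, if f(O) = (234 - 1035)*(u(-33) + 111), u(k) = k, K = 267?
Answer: 1680263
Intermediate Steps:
f(O) = -62478 (f(O) = (234 - 1035)*(-33 + 111) = -801*78 = -62478)
f(K) + 1742741 = -62478 + 1742741 = 1680263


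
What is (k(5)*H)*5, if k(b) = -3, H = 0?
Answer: 0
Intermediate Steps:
(k(5)*H)*5 = -3*0*5 = 0*5 = 0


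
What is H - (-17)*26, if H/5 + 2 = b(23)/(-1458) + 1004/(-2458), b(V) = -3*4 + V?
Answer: 770365849/1791882 ≈ 429.92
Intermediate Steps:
b(V) = -12 + V
H = -21645995/1791882 (H = -10 + 5*((-12 + 23)/(-1458) + 1004/(-2458)) = -10 + 5*(11*(-1/1458) + 1004*(-1/2458)) = -10 + 5*(-11/1458 - 502/1229) = -10 + 5*(-745435/1791882) = -10 - 3727175/1791882 = -21645995/1791882 ≈ -12.080)
H - (-17)*26 = -21645995/1791882 - (-17)*26 = -21645995/1791882 - 1*(-442) = -21645995/1791882 + 442 = 770365849/1791882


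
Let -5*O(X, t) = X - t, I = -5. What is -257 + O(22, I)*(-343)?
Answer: 7976/5 ≈ 1595.2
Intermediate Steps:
O(X, t) = -X/5 + t/5 (O(X, t) = -(X - t)/5 = -X/5 + t/5)
-257 + O(22, I)*(-343) = -257 + (-1/5*22 + (1/5)*(-5))*(-343) = -257 + (-22/5 - 1)*(-343) = -257 - 27/5*(-343) = -257 + 9261/5 = 7976/5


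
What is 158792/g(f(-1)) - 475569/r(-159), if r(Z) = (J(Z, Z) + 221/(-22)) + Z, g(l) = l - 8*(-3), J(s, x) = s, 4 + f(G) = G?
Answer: 1344789706/137123 ≈ 9807.2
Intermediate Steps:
f(G) = -4 + G
g(l) = 24 + l (g(l) = l + 24 = 24 + l)
r(Z) = -221/22 + 2*Z (r(Z) = (Z + 221/(-22)) + Z = (Z + 221*(-1/22)) + Z = (Z - 221/22) + Z = (-221/22 + Z) + Z = -221/22 + 2*Z)
158792/g(f(-1)) - 475569/r(-159) = 158792/(24 + (-4 - 1)) - 475569/(-221/22 + 2*(-159)) = 158792/(24 - 5) - 475569/(-221/22 - 318) = 158792/19 - 475569/(-7217/22) = 158792*(1/19) - 475569*(-22/7217) = 158792/19 + 10462518/7217 = 1344789706/137123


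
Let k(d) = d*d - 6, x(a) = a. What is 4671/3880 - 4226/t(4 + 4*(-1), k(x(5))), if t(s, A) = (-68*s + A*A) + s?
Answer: -14710649/1400680 ≈ -10.503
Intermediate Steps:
k(d) = -6 + d² (k(d) = d² - 6 = -6 + d²)
t(s, A) = A² - 67*s (t(s, A) = (-68*s + A²) + s = (A² - 68*s) + s = A² - 67*s)
4671/3880 - 4226/t(4 + 4*(-1), k(x(5))) = 4671/3880 - 4226/((-6 + 5²)² - 67*(4 + 4*(-1))) = 4671*(1/3880) - 4226/((-6 + 25)² - 67*(4 - 4)) = 4671/3880 - 4226/(19² - 67*0) = 4671/3880 - 4226/(361 + 0) = 4671/3880 - 4226/361 = -14710649/1400680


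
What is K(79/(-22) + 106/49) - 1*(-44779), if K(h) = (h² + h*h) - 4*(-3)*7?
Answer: 26069655767/581042 ≈ 44867.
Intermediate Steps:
K(h) = 84 + 2*h² (K(h) = (h² + h²) + 12*7 = 2*h² + 84 = 84 + 2*h²)
K(79/(-22) + 106/49) - 1*(-44779) = (84 + 2*(79/(-22) + 106/49)²) - 1*(-44779) = (84 + 2*(79*(-1/22) + 106*(1/49))²) + 44779 = (84 + 2*(-79/22 + 106/49)²) + 44779 = (84 + 2*(-1539/1078)²) + 44779 = (84 + 2*(2368521/1162084)) + 44779 = (84 + 2368521/581042) + 44779 = 51176049/581042 + 44779 = 26069655767/581042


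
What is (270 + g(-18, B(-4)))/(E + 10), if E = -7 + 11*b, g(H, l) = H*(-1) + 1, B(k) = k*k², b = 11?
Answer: 289/124 ≈ 2.3306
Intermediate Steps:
B(k) = k³
g(H, l) = 1 - H (g(H, l) = -H + 1 = 1 - H)
E = 114 (E = -7 + 11*11 = -7 + 121 = 114)
(270 + g(-18, B(-4)))/(E + 10) = (270 + (1 - 1*(-18)))/(114 + 10) = (270 + (1 + 18))/124 = (270 + 19)*(1/124) = 289*(1/124) = 289/124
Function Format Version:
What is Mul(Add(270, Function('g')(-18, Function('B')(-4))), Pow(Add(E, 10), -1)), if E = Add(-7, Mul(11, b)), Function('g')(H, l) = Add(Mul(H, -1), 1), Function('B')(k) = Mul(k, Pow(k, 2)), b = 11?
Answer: Rational(289, 124) ≈ 2.3306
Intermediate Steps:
Function('B')(k) = Pow(k, 3)
Function('g')(H, l) = Add(1, Mul(-1, H)) (Function('g')(H, l) = Add(Mul(-1, H), 1) = Add(1, Mul(-1, H)))
E = 114 (E = Add(-7, Mul(11, 11)) = Add(-7, 121) = 114)
Mul(Add(270, Function('g')(-18, Function('B')(-4))), Pow(Add(E, 10), -1)) = Mul(Add(270, Add(1, Mul(-1, -18))), Pow(Add(114, 10), -1)) = Mul(Add(270, Add(1, 18)), Pow(124, -1)) = Mul(Add(270, 19), Rational(1, 124)) = Mul(289, Rational(1, 124)) = Rational(289, 124)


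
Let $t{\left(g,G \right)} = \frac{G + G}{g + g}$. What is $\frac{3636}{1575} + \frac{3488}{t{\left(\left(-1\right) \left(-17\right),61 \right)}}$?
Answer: $\frac{10401444}{10675} \approx 974.37$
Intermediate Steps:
$t{\left(g,G \right)} = \frac{G}{g}$ ($t{\left(g,G \right)} = \frac{2 G}{2 g} = 2 G \frac{1}{2 g} = \frac{G}{g}$)
$\frac{3636}{1575} + \frac{3488}{t{\left(\left(-1\right) \left(-17\right),61 \right)}} = \frac{3636}{1575} + \frac{3488}{61 \frac{1}{\left(-1\right) \left(-17\right)}} = 3636 \cdot \frac{1}{1575} + \frac{3488}{61 \cdot \frac{1}{17}} = \frac{404}{175} + \frac{3488}{61 \cdot \frac{1}{17}} = \frac{404}{175} + \frac{3488}{\frac{61}{17}} = \frac{404}{175} + 3488 \cdot \frac{17}{61} = \frac{404}{175} + \frac{59296}{61} = \frac{10401444}{10675}$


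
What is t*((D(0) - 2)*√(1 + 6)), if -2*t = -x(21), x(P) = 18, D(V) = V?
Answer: -18*√7 ≈ -47.624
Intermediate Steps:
t = 9 (t = -(-1)*18/2 = -½*(-18) = 9)
t*((D(0) - 2)*√(1 + 6)) = 9*((0 - 2)*√(1 + 6)) = 9*(-2*√7) = -18*√7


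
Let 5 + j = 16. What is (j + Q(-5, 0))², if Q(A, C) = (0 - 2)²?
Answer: 225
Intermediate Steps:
Q(A, C) = 4 (Q(A, C) = (-2)² = 4)
j = 11 (j = -5 + 16 = 11)
(j + Q(-5, 0))² = (11 + 4)² = 15² = 225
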